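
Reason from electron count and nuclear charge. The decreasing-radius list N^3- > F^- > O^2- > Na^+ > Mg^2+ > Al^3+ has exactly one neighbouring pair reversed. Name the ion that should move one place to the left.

O^2-

Scanning neighbour by neighbour, only F^-/O^2- violates a trend: F^- and O^2- share 10 electrons; the higher nuclear charge on F (Z=9) contracts it more, so F^- < O^2-. That makes O^2- the one sitting a position late relative to where it belongs.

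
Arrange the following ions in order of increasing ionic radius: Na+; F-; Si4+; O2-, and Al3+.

Si4+ < Al3+ < Na+ < F- < O2-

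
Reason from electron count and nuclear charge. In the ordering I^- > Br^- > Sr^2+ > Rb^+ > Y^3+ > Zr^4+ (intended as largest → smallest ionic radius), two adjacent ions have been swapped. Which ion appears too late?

The pair Sr^2+, Rb^+ is the wrong way round — both have 36 electrons but Z(Sr)=38 > Z(Rb)=37, so Sr^2+ should be the smaller of the two. All other adjacent pairs agree with periodic trends, so Rb^+ is the misplaced ion.

Rb^+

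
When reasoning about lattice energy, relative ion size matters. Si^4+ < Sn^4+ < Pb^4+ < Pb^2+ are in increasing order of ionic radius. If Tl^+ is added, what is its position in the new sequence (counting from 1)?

5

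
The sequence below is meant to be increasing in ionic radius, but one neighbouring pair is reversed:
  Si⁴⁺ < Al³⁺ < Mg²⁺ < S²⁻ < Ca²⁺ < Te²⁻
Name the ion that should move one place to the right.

The pair S²⁻, Ca²⁺ is the wrong way round — both have 18 electrons but Z(Ca)=20 > Z(S)=16, so Ca²⁺ should be the smaller of the two. All other adjacent pairs agree with periodic trends, so S²⁻ is the misplaced ion.

S²⁻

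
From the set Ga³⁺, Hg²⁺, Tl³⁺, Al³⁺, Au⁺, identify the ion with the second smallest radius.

Ga³⁺

First list Z and electron count for each: Al³⁺ has 10 e⁻ (Z=13), Ga³⁺ has 28 e⁻ (Z=31), Tl³⁺ has 78 e⁻ (Z=81), Hg²⁺ has 78 e⁻ (Z=80), Au⁺ has 78 e⁻ (Z=79). Al³⁺ < Ga³⁺ (same group, 1 shell fewer); Ga³⁺ < Tl³⁺ (same group, period 4 vs 6); Tl³⁺ < Hg²⁺ (both 78 e⁻, Z=81>80); Hg²⁺ < Au⁺ (both 78 e⁻, Z=80>79).
So the order is Al³⁺ < Ga³⁺ < Tl³⁺ < Hg²⁺ < Au⁺; the 2nd-smallest ion is Ga³⁺.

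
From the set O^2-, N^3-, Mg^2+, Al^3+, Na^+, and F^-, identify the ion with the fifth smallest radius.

These species are isoelectronic with 10 electrons. The only difference is the number of protons: Al^3+ (Z=13), Mg^2+ (Z=12), Na^+ (Z=11), F^- (Z=9), O^2- (Z=8), N^3- (Z=7). The strongest nuclear pull (Al^3+) gives the smallest ion.
Ordering: Al^3+ < Mg^2+ < Na^+ < F^- < O^2- < N^3-. The fifth smallest is O^2-.

O^2-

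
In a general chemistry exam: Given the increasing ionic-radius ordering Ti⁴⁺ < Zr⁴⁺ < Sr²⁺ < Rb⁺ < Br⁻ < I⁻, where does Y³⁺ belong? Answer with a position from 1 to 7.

Electron counts and nuclear charges: Ti⁴⁺ has 18 e⁻ (Z=22), Zr⁴⁺ has 36 e⁻ (Z=40), Y³⁺ has 36 e⁻ (Z=39), Sr²⁺ has 36 e⁻ (Z=38), Rb⁺ has 36 e⁻ (Z=37), Br⁻ has 36 e⁻ (Z=35), I⁻ has 54 e⁻ (Z=53). Ti⁴⁺ < Zr⁴⁺ (same group, 1 shell fewer); Zr⁴⁺ < Y³⁺ (isoelectronic, higher Z=40 is smaller); Y³⁺ < Sr²⁺ (isoelectronic, higher Z=39 is smaller); Sr²⁺ < Rb⁺ (both 36 e⁻, Z=38>37); Rb⁺ < Br⁻ (both 36 e⁻, Z=37>35); Br⁻ < I⁻ (same group, 1 shell fewer).
Putting Y³⁺ in gives Ti⁴⁺ < Zr⁴⁺ < Y³⁺ < Sr²⁺ < Rb⁺ < Br⁻ < I⁻; it lands at slot 3.

3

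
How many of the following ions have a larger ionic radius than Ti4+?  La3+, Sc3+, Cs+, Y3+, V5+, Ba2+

5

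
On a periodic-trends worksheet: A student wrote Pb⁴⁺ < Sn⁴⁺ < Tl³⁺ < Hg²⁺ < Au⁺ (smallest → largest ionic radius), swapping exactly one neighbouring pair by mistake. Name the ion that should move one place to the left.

Sn⁴⁺

The pair Pb⁴⁺, Sn⁴⁺ is the wrong way round — same group and charge — period 5 sits above period 6, so Sn⁴⁺ is smaller. All other adjacent pairs agree with periodic trends, so Sn⁴⁺ is the misplaced ion.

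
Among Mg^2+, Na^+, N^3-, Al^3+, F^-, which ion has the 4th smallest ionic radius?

F^-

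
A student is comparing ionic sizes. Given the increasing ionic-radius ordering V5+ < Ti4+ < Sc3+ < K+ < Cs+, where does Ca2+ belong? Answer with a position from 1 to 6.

Electron counts and nuclear charges: V5+ has 18 e⁻ (Z=23), Ti4+ has 18 e⁻ (Z=22), Sc3+ has 18 e⁻ (Z=21), Ca2+ has 18 e⁻ (Z=20), K+ has 18 e⁻ (Z=19), Cs+ has 54 e⁻ (Z=55). V5+ < Ti4+ (both 18 e⁻, Z=23>22); Ti4+ < Sc3+ (isoelectronic, higher Z=22 is smaller); Sc3+ < Ca2+ (isoelectronic, higher Z=21 is smaller); Ca2+ < K+ (both 18 e⁻, Z=20>19); K+ < Cs+ (same group, 2 shells fewer).
With Ca2+ included the full order is V5+ < Ti4+ < Sc3+ < Ca2+ < K+ < Cs+, so it takes position 4.

4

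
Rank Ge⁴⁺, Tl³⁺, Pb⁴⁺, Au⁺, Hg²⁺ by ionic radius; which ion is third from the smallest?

Tl³⁺

Electron counts and nuclear charges: Ge⁴⁺ (Z=32, 28 e⁻), Pb⁴⁺ (Z=82, 78 e⁻), Tl³⁺ (Z=81, 78 e⁻), Hg²⁺ (Z=80, 78 e⁻), Au⁺ (Z=79, 78 e⁻). Ge⁴⁺ < Pb⁴⁺ (same group, 2 shells fewer); Pb⁴⁺ < Tl³⁺ (both 78 e⁻, Z=82>81); Tl³⁺ < Hg²⁺ (isoelectronic, higher Z=81 is smaller); Hg²⁺ < Au⁺ (isoelectronic, higher Z=80 is smaller).
Full ascending order: Ge⁴⁺ < Pb⁴⁺ < Tl³⁺ < Hg²⁺ < Au⁺. Counting from the smallest, position 3 is Tl³⁺.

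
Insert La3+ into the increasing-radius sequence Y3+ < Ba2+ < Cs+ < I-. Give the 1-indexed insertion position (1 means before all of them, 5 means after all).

2

Y3+ has 36 e⁻ (Z=39), La3+ has 54 e⁻ (Z=57), Ba2+ has 54 e⁻ (Z=56), Cs+ has 54 e⁻ (Z=55), I- has 54 e⁻ (Z=53). Y3+ < La3+ (same group, 1 shell fewer); La3+ < Ba2+ (both 54 e⁻, Z=57>56); Ba2+ < Cs+ (isoelectronic, higher Z=56 is smaller); Cs+ < I- (both 54 e⁻, Z=55>53).
Putting La3+ in gives Y3+ < La3+ < Ba2+ < Cs+ < I-; it lands at slot 2.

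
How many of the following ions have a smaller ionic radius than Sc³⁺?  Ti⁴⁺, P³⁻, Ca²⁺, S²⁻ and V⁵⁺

2

Each ion has 18 electrons. The ranking follows nuclear charge in reverse — greater Z gives a smaller radius. V⁵⁺ (Z=23), Ti⁴⁺ (Z=22), Sc³⁺ (Z=21), Ca²⁺ (Z=20), S²⁻ (Z=16), P³⁻ (Z=15).
Overall: V⁵⁺ < Ti⁴⁺ < Sc³⁺ < Ca²⁺ < S²⁻ < P³⁻. Sc³⁺ has 2 below it and 3 above. So 2 are smaller.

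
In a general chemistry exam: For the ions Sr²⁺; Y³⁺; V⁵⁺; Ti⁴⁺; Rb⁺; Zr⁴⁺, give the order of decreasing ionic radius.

Tabulating Z and e⁻: V⁵⁺ has 18 e⁻ (Z=23), Ti⁴⁺ has 18 e⁻ (Z=22), Zr⁴⁺ has 36 e⁻ (Z=40), Y³⁺ has 36 e⁻ (Z=39), Sr²⁺ has 36 e⁻ (Z=38), Rb⁺ has 36 e⁻ (Z=37). V⁵⁺ < Ti⁴⁺ (isoelectronic, higher Z=23 is smaller); Ti⁴⁺ < Zr⁴⁺ (same group, period 4 vs 5); Zr⁴⁺ < Y³⁺ (both 36 e⁻, Z=40>39); Y³⁺ < Sr²⁺ (isoelectronic, higher Z=39 is smaller); Sr²⁺ < Rb⁺ (isoelectronic, higher Z=38 is smaller).

Rb⁺ > Sr²⁺ > Y³⁺ > Zr⁴⁺ > Ti⁴⁺ > V⁵⁺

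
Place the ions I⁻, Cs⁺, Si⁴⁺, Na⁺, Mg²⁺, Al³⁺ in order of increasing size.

Si⁴⁺ < Al³⁺ < Mg²⁺ < Na⁺ < Cs⁺ < I⁻

Work out protons and electrons: Si⁴⁺: 10 e⁻, Z=14, Al³⁺: 10 e⁻, Z=13, Mg²⁺: 10 e⁻, Z=12, Na⁺: 10 e⁻, Z=11, Cs⁺: 54 e⁻, Z=55, I⁻: 54 e⁻, Z=53. Si⁴⁺ < Al³⁺ (both 10 e⁻, Z=14>13); Al³⁺ < Mg²⁺ (isoelectronic, higher Z=13 is smaller); Mg²⁺ < Na⁺ (isoelectronic, higher Z=12 is smaller); Na⁺ < Cs⁺ (same group, 3 shells fewer); Cs⁺ < I⁻ (isoelectronic, higher Z=55 is smaller).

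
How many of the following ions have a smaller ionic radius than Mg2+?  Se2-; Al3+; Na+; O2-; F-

1

Al3+ (Z=13, 10 e⁻), Mg2+ (Z=12, 10 e⁻), Na+ (Z=11, 10 e⁻), F- (Z=9, 10 e⁻), O2- (Z=8, 10 e⁻), Se2- (Z=34, 36 e⁻). Al3+ < Mg2+ (both 10 e⁻, Z=13>12); Mg2+ < Na+ (isoelectronic, higher Z=12 is smaller); Na+ < F- (isoelectronic, higher Z=11 is smaller); F- < O2- (both 10 e⁻, Z=9>8); O2- < Se2- (same group, period 2 vs 4).
Placing each against Mg2+: smaller — Al3+; larger — Na+, F-, O2-, Se2-. Count: 1.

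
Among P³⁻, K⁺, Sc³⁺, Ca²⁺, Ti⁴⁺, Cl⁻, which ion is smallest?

Ti⁴⁺

Each ion has 18 electrons. The ranking follows nuclear charge in reverse — greater Z gives a smaller radius. Ti⁴⁺ (Z=22), Sc³⁺ (Z=21), Ca²⁺ (Z=20), K⁺ (Z=19), Cl⁻ (Z=17), P³⁻ (Z=15).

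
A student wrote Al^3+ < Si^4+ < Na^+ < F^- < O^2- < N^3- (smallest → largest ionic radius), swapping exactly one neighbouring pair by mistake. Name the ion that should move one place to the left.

Si^4+

Scanning neighbour by neighbour, only Al^3+/Si^4+ violates a trend: both have 10 electrons but Z(Si)=14 > Z(Al)=13, so Si^4+ should be the smaller of the two. That makes Si^4+ the one sitting a position late relative to where it belongs.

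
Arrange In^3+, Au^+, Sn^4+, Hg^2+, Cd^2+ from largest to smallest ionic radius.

Au^+ > Hg^2+ > Cd^2+ > In^3+ > Sn^4+

Electron counts and nuclear charges: Sn^4+: 46 e⁻, Z=50, In^3+: 46 e⁻, Z=49, Cd^2+: 46 e⁻, Z=48, Hg^2+: 78 e⁻, Z=80, Au^+: 78 e⁻, Z=79. Sn^4+ < In^3+ (both 46 e⁻, Z=50>49); In^3+ < Cd^2+ (both 46 e⁻, Z=49>48); Cd^2+ < Hg^2+ (same group, 1 shell fewer); Hg^2+ < Au^+ (isoelectronic, higher Z=80 is smaller).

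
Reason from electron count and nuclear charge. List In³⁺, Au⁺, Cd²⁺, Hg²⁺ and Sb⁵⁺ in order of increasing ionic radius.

Sb⁵⁺ < In³⁺ < Cd²⁺ < Hg²⁺ < Au⁺

Electron counts and nuclear charges: Sb⁵⁺: 46 e⁻, Z=51, In³⁺: 46 e⁻, Z=49, Cd²⁺: 46 e⁻, Z=48, Hg²⁺: 78 e⁻, Z=80, Au⁺: 78 e⁻, Z=79. Sb⁵⁺ < In³⁺ (isoelectronic, higher Z=51 is smaller); In³⁺ < Cd²⁺ (both 46 e⁻, Z=49>48); Cd²⁺ < Hg²⁺ (same group, period 5 vs 6); Hg²⁺ < Au⁺ (both 78 e⁻, Z=80>79).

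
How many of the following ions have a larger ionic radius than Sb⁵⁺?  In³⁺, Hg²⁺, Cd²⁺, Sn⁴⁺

Electron counts and nuclear charges: Sb⁵⁺ has 46 e⁻ (Z=51), Sn⁴⁺ has 46 e⁻ (Z=50), In³⁺ has 46 e⁻ (Z=49), Cd²⁺ has 46 e⁻ (Z=48), Hg²⁺ has 78 e⁻ (Z=80). Sb⁵⁺ < Sn⁴⁺ (isoelectronic, higher Z=51 is smaller); Sn⁴⁺ < In³⁺ (both 46 e⁻, Z=50>49); In³⁺ < Cd²⁺ (isoelectronic, higher Z=49 is smaller); Cd²⁺ < Hg²⁺ (same group, 1 shell fewer).
Overall: Sb⁵⁺ < Sn⁴⁺ < In³⁺ < Cd²⁺ < Hg²⁺. Sb⁵⁺ has 0 below it and 4 above. That's 4.

4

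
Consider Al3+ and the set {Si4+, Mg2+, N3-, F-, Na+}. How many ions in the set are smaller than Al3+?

All of these have 10 electrons (isoelectronic). With the same electron cloud, the ion with the most protons pulls it in tightest. Nuclear charges: Si4+ (Z=14), Al3+ (Z=13), Mg2+ (Z=12), Na+ (Z=11), F- (Z=9), N3- (Z=7). Highest Z is smallest.
Relative to Al3+, the ions that are smaller are Si4+. Count: 1.

1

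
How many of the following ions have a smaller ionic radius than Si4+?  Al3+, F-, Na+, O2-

0

Each ion has 10 electrons. The ranking follows nuclear charge in reverse — greater Z gives a smaller radius. Si4+ (Z=14), Al3+ (Z=13), Na+ (Z=11), F- (Z=9), O2- (Z=8).
Placing each against Si4+: smaller — none; larger — Al3+, Na+, F-, O2-. Count: 0.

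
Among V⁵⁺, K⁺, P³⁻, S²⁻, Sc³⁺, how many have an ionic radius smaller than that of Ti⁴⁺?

Isoelectronic series (18 e⁻ each). Size is set by nuclear charge: more protons means a smaller ion. V⁵⁺ (Z=23), Ti⁴⁺ (Z=22), Sc³⁺ (Z=21), K⁺ (Z=19), S²⁻ (Z=16), P³⁻ (Z=15).
Ordering all of them (including Ti⁴⁺) by radius gives V⁵⁺ < Ti⁴⁺ < Sc³⁺ < K⁺ < S²⁻ < P³⁻. Count: 1.

1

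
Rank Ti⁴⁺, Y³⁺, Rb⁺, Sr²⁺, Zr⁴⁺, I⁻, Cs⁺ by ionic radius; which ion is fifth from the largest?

Y³⁺

Tabulating Z and e⁻: Ti⁴⁺: 18 e⁻, Z=22, Zr⁴⁺: 36 e⁻, Z=40, Y³⁺: 36 e⁻, Z=39, Sr²⁺: 36 e⁻, Z=38, Rb⁺: 36 e⁻, Z=37, Cs⁺: 54 e⁻, Z=55, I⁻: 54 e⁻, Z=53. Ti⁴⁺ < Zr⁴⁺ (same group, period 4 vs 5); Zr⁴⁺ < Y³⁺ (both 36 e⁻, Z=40>39); Y³⁺ < Sr²⁺ (isoelectronic, higher Z=39 is smaller); Sr²⁺ < Rb⁺ (isoelectronic, higher Z=38 is smaller); Rb⁺ < Cs⁺ (same group, period 5 vs 6); Cs⁺ < I⁻ (both 54 e⁻, Z=55>53).
So the order is Ti⁴⁺ < Zr⁴⁺ < Y³⁺ < Sr²⁺ < Rb⁺ < Cs⁺ < I⁻; the 5th-largest ion is Y³⁺.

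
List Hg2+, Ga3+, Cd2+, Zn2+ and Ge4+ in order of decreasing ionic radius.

Hg2+ > Cd2+ > Zn2+ > Ga3+ > Ge4+

Tabulating Z and e⁻: Ge4+ has 28 e⁻ (Z=32), Ga3+ has 28 e⁻ (Z=31), Zn2+ has 28 e⁻ (Z=30), Cd2+ has 46 e⁻ (Z=48), Hg2+ has 78 e⁻ (Z=80). Ge4+ < Ga3+ (isoelectronic, higher Z=32 is smaller); Ga3+ < Zn2+ (isoelectronic, higher Z=31 is smaller); Zn2+ < Cd2+ (same group, 1 shell fewer); Cd2+ < Hg2+ (same group, 1 shell fewer).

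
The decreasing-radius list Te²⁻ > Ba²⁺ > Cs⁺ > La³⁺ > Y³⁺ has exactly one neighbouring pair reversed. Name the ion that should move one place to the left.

Cs⁺

Compare adjacent ions: Ba²⁺ and Cs⁺ share 54 electrons; the higher nuclear charge on Ba (Z=56) contracts it more, so Ba²⁺ < Cs⁺ — yet in this decreasing list Ba²⁺ sits before Cs⁺. Nothing else is reversed, so Cs⁺ should move one place to the left.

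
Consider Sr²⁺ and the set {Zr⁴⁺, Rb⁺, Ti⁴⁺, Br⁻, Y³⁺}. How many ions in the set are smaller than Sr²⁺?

3

Electron counts and nuclear charges: Ti⁴⁺: 18 e⁻, Z=22, Zr⁴⁺: 36 e⁻, Z=40, Y³⁺: 36 e⁻, Z=39, Sr²⁺: 36 e⁻, Z=38, Rb⁺: 36 e⁻, Z=37, Br⁻: 36 e⁻, Z=35. Ti⁴⁺ < Zr⁴⁺ (same group, period 4 vs 5); Zr⁴⁺ < Y³⁺ (isoelectronic, higher Z=40 is smaller); Y³⁺ < Sr²⁺ (isoelectronic, higher Z=39 is smaller); Sr²⁺ < Rb⁺ (both 36 e⁻, Z=38>37); Rb⁺ < Br⁻ (both 36 e⁻, Z=37>35).
Relative to Sr²⁺, the ions that are smaller are Ti⁴⁺, Zr⁴⁺, Y³⁺. Count: 3.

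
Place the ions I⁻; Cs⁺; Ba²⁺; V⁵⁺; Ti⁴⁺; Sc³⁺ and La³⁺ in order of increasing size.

Electron counts and nuclear charges: V⁵⁺: 18 e⁻, Z=23, Ti⁴⁺: 18 e⁻, Z=22, Sc³⁺: 18 e⁻, Z=21, La³⁺: 54 e⁻, Z=57, Ba²⁺: 54 e⁻, Z=56, Cs⁺: 54 e⁻, Z=55, I⁻: 54 e⁻, Z=53. V⁵⁺ < Ti⁴⁺ (isoelectronic, higher Z=23 is smaller); Ti⁴⁺ < Sc³⁺ (isoelectronic, higher Z=22 is smaller); Sc³⁺ < La³⁺ (same group, 2 shells fewer); La³⁺ < Ba²⁺ (isoelectronic, higher Z=57 is smaller); Ba²⁺ < Cs⁺ (both 54 e⁻, Z=56>55); Cs⁺ < I⁻ (both 54 e⁻, Z=55>53).

V⁵⁺ < Ti⁴⁺ < Sc³⁺ < La³⁺ < Ba²⁺ < Cs⁺ < I⁻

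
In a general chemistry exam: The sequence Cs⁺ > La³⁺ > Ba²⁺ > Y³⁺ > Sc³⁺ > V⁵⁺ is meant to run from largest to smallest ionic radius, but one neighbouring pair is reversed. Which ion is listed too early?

La³⁺

Scanning neighbour by neighbour, only La³⁺/Ba²⁺ violates a trend: La³⁺ and Ba²⁺ share 54 electrons; the higher nuclear charge on La (Z=57) contracts it more, so La³⁺ < Ba²⁺. That makes La³⁺ the one sitting a position early relative to where it belongs.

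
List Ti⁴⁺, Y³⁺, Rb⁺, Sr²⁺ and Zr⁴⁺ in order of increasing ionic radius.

Ti⁴⁺ < Zr⁴⁺ < Y³⁺ < Sr²⁺ < Rb⁺

First list Z and electron count for each: Ti⁴⁺ has 18 e⁻ (Z=22), Zr⁴⁺ has 36 e⁻ (Z=40), Y³⁺ has 36 e⁻ (Z=39), Sr²⁺ has 36 e⁻ (Z=38), Rb⁺ has 36 e⁻ (Z=37). Ti⁴⁺ < Zr⁴⁺ (same group, period 4 vs 5); Zr⁴⁺ < Y³⁺ (isoelectronic, higher Z=40 is smaller); Y³⁺ < Sr²⁺ (isoelectronic, higher Z=39 is smaller); Sr²⁺ < Rb⁺ (both 36 e⁻, Z=38>37).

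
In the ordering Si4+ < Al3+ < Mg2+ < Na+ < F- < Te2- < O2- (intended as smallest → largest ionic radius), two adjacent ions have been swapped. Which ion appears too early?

Te2-

Compare adjacent ions: both in group 16 with the same charge; O2- (period 2) has the smaller radius — yet in this increasing list Te2- sits before O2-. Nothing else is reversed, so Te2- should move one place to the right.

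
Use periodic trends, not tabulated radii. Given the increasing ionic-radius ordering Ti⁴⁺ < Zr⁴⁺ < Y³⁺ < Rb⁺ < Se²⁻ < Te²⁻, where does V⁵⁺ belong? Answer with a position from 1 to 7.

1

Tabulating Z and e⁻: V⁵⁺ (Z=23, 18 e⁻), Ti⁴⁺ (Z=22, 18 e⁻), Zr⁴⁺ (Z=40, 36 e⁻), Y³⁺ (Z=39, 36 e⁻), Rb⁺ (Z=37, 36 e⁻), Se²⁻ (Z=34, 36 e⁻), Te²⁻ (Z=52, 54 e⁻). V⁵⁺ < Ti⁴⁺ (isoelectronic, higher Z=23 is smaller); Ti⁴⁺ < Zr⁴⁺ (same group, period 4 vs 5); Zr⁴⁺ < Y³⁺ (both 36 e⁻, Z=40>39); Y³⁺ < Rb⁺ (isoelectronic, higher Z=39 is smaller); Rb⁺ < Se²⁻ (isoelectronic, higher Z=37 is smaller); Se²⁻ < Te²⁻ (same group, 1 shell fewer).
Merged order: V⁵⁺ < Ti⁴⁺ < Zr⁴⁺ < Y³⁺ < Rb⁺ < Se²⁻ < Te²⁻ — V⁵⁺ is number 1.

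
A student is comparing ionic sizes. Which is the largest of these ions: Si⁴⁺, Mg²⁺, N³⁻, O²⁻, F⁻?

Each ion has 10 electrons. The ranking follows nuclear charge in reverse — greater Z gives a smaller radius. Si⁴⁺ (Z=14), Mg²⁺ (Z=12), F⁻ (Z=9), O²⁻ (Z=8), N³⁻ (Z=7).

N³⁻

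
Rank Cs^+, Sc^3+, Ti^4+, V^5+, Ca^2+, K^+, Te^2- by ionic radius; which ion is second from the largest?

Cs^+

Electron counts and nuclear charges: V^5+ (Z=23, 18 e⁻), Ti^4+ (Z=22, 18 e⁻), Sc^3+ (Z=21, 18 e⁻), Ca^2+ (Z=20, 18 e⁻), K^+ (Z=19, 18 e⁻), Cs^+ (Z=55, 54 e⁻), Te^2- (Z=52, 54 e⁻). V^5+ < Ti^4+ (isoelectronic, higher Z=23 is smaller); Ti^4+ < Sc^3+ (both 18 e⁻, Z=22>21); Sc^3+ < Ca^2+ (isoelectronic, higher Z=21 is smaller); Ca^2+ < K^+ (both 18 e⁻, Z=20>19); K^+ < Cs^+ (same group, period 4 vs 6); Cs^+ < Te^2- (isoelectronic, higher Z=55 is smaller).
That gives V^5+ < Ti^4+ < Sc^3+ < Ca^2+ < K^+ < Cs^+ < Te^2-. From the largest end, number 2 is Cs^+.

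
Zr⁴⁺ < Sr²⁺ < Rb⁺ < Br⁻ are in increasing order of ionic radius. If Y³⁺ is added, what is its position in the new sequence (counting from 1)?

2

Isoelectronic series (36 e⁻ each). Size is set by nuclear charge: more protons means a smaller ion. Zr⁴⁺ (Z=40), Y³⁺ (Z=39), Sr²⁺ (Z=38), Rb⁺ (Z=37), Br⁻ (Z=35).
The complete sequence is Zr⁴⁺ < Y³⁺ < Sr²⁺ < Rb⁺ < Br⁻. Y³⁺ sits at position 2.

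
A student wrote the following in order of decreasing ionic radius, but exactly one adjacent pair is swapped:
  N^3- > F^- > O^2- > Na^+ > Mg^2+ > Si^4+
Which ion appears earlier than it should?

F^-

Check each adjacent pair. F^- and O^2- are reversed: they are isoelectronic (10 e⁻) and F has more protons than O (9 vs 8), making F^- smaller. No other neighbouring pair contradicts the periodic trends, so F^- is the ion listed too early.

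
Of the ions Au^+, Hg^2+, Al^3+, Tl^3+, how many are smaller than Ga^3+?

Tabulating Z and e⁻: Al^3+: 10 e⁻, Z=13, Ga^3+: 28 e⁻, Z=31, Tl^3+: 78 e⁻, Z=81, Hg^2+: 78 e⁻, Z=80, Au^+: 78 e⁻, Z=79. Al^3+ < Ga^3+ (same group, period 3 vs 4); Ga^3+ < Tl^3+ (same group, period 4 vs 6); Tl^3+ < Hg^2+ (isoelectronic, higher Z=81 is smaller); Hg^2+ < Au^+ (both 78 e⁻, Z=80>79).
Ordering all of them (including Ga^3+) by radius gives Al^3+ < Ga^3+ < Tl^3+ < Hg^2+ < Au^+. So 1 is smaller.

1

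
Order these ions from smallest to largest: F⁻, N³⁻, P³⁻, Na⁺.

Work out protons and electrons: Na⁺ (Z=11, 10 e⁻), F⁻ (Z=9, 10 e⁻), N³⁻ (Z=7, 10 e⁻), P³⁻ (Z=15, 18 e⁻). Na⁺ < F⁻ (isoelectronic, higher Z=11 is smaller); F⁻ < N³⁻ (both 10 e⁻, Z=9>7); N³⁻ < P³⁻ (same group, 1 shell fewer).

Na⁺ < F⁻ < N³⁻ < P³⁻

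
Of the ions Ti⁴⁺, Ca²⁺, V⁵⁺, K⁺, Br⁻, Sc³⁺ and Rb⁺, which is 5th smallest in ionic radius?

K⁺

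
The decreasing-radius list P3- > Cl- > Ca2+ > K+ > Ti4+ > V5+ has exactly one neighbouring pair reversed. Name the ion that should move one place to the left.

K+

The pair Ca2+, K+ is the wrong way round — Ca2+ and K+ share 18 electrons; the higher nuclear charge on Ca (Z=20) contracts it more, so Ca2+ < K+. All other adjacent pairs agree with periodic trends, so K+ is the misplaced ion.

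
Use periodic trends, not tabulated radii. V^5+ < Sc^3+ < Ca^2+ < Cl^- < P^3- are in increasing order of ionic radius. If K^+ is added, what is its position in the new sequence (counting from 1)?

These species are isoelectronic with 18 electrons. The only difference is the number of protons: V^5+ (Z=23), Sc^3+ (Z=21), Ca^2+ (Z=20), K^+ (Z=19), Cl^- (Z=17), P^3- (Z=15). The strongest nuclear pull (V^5+) gives the smallest ion.
The complete sequence is V^5+ < Sc^3+ < Ca^2+ < K^+ < Cl^- < P^3-. K^+ sits at position 4.

4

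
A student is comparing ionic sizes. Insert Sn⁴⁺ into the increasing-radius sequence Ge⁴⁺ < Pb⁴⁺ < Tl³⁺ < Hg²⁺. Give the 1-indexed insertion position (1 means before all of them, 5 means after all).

2

Electron counts and nuclear charges: Ge⁴⁺ (Z=32, 28 e⁻), Sn⁴⁺ (Z=50, 46 e⁻), Pb⁴⁺ (Z=82, 78 e⁻), Tl³⁺ (Z=81, 78 e⁻), Hg²⁺ (Z=80, 78 e⁻). Ge⁴⁺ < Sn⁴⁺ (same group, period 4 vs 5); Sn⁴⁺ < Pb⁴⁺ (same group, period 5 vs 6); Pb⁴⁺ < Tl³⁺ (isoelectronic, higher Z=82 is smaller); Tl³⁺ < Hg²⁺ (isoelectronic, higher Z=81 is smaller).
With Sn⁴⁺ included the full order is Ge⁴⁺ < Sn⁴⁺ < Pb⁴⁺ < Tl³⁺ < Hg²⁺, so it takes position 2.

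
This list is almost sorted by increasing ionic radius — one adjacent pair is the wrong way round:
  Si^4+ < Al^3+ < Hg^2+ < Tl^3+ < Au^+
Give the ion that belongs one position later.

Hg^2+

The pair Hg^2+, Tl^3+ is the wrong way round — both have 78 electrons but Z(Tl)=81 > Z(Hg)=80, so Tl^3+ should be the smaller of the two. All other adjacent pairs agree with periodic trends, so Hg^2+ is the misplaced ion.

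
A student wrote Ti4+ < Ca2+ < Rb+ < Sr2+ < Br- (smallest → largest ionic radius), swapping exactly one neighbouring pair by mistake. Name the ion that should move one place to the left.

Compare adjacent ions: Sr2+ and Rb+ share 36 electrons; the higher nuclear charge on Sr (Z=38) contracts it more, so Sr2+ < Rb+ — yet in this increasing list Rb+ sits before Sr2+. Nothing else is reversed, so Sr2+ should move one place to the left.

Sr2+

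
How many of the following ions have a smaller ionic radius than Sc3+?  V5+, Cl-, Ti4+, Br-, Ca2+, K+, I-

2

First list Z and electron count for each: V5+ has 18 e⁻ (Z=23), Ti4+ has 18 e⁻ (Z=22), Sc3+ has 18 e⁻ (Z=21), Ca2+ has 18 e⁻ (Z=20), K+ has 18 e⁻ (Z=19), Cl- has 18 e⁻ (Z=17), Br- has 36 e⁻ (Z=35), I- has 54 e⁻ (Z=53). V5+ < Ti4+ (both 18 e⁻, Z=23>22); Ti4+ < Sc3+ (isoelectronic, higher Z=22 is smaller); Sc3+ < Ca2+ (both 18 e⁻, Z=21>20); Ca2+ < K+ (isoelectronic, higher Z=20 is smaller); K+ < Cl- (isoelectronic, higher Z=19 is smaller); Cl- < Br- (same group, 1 shell fewer); Br- < I- (same group, 1 shell fewer).
Ordering all of them (including Sc3+) by radius gives V5+ < Ti4+ < Sc3+ < Ca2+ < K+ < Cl- < Br- < I-. So 2 are smaller.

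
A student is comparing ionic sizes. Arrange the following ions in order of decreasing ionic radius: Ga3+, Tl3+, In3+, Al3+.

Tl3+ > In3+ > Ga3+ > Al3+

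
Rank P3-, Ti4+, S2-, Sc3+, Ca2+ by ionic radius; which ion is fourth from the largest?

Sc3+

Each ion has 18 electrons. The ranking follows nuclear charge in reverse — greater Z gives a smaller radius. Ti4+ (Z=22), Sc3+ (Z=21), Ca2+ (Z=20), S2- (Z=16), P3- (Z=15).
Full ascending order: Ti4+ < Sc3+ < Ca2+ < S2- < P3-. Counting from the largest, position 4 is Sc3+.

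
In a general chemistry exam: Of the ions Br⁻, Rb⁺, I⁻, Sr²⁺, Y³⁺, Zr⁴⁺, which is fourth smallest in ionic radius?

Rb⁺

Tabulating Z and e⁻: Zr⁴⁺ (Z=40, 36 e⁻), Y³⁺ (Z=39, 36 e⁻), Sr²⁺ (Z=38, 36 e⁻), Rb⁺ (Z=37, 36 e⁻), Br⁻ (Z=35, 36 e⁻), I⁻ (Z=53, 54 e⁻). Zr⁴⁺ < Y³⁺ (both 36 e⁻, Z=40>39); Y³⁺ < Sr²⁺ (both 36 e⁻, Z=39>38); Sr²⁺ < Rb⁺ (isoelectronic, higher Z=38 is smaller); Rb⁺ < Br⁻ (isoelectronic, higher Z=37 is smaller); Br⁻ < I⁻ (same group, 1 shell fewer).
Ordering: Zr⁴⁺ < Y³⁺ < Sr²⁺ < Rb⁺ < Br⁻ < I⁻. The fourth smallest is Rb⁺.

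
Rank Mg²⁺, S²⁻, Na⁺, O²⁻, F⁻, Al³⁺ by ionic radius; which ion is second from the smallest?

Electron counts and nuclear charges: Al³⁺ has 10 e⁻ (Z=13), Mg²⁺ has 10 e⁻ (Z=12), Na⁺ has 10 e⁻ (Z=11), F⁻ has 10 e⁻ (Z=9), O²⁻ has 10 e⁻ (Z=8), S²⁻ has 18 e⁻ (Z=16). Al³⁺ < Mg²⁺ (both 10 e⁻, Z=13>12); Mg²⁺ < Na⁺ (isoelectronic, higher Z=12 is smaller); Na⁺ < F⁻ (isoelectronic, higher Z=11 is smaller); F⁻ < O²⁻ (both 10 e⁻, Z=9>8); O²⁻ < S²⁻ (same group, 1 shell fewer).
That gives Al³⁺ < Mg²⁺ < Na⁺ < F⁻ < O²⁻ < S²⁻. From the smallest end, number 2 is Mg²⁺.

Mg²⁺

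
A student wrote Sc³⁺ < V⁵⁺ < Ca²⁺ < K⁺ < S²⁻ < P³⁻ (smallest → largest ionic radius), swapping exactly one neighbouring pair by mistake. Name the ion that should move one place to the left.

The pair Sc³⁺, V⁵⁺ is the wrong way round — both have 18 electrons but Z(V)=23 > Z(Sc)=21, so V⁵⁺ should be the smaller of the two. All other adjacent pairs agree with periodic trends, so V⁵⁺ is the misplaced ion.

V⁵⁺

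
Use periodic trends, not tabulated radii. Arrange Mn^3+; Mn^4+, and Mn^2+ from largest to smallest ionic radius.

Mn^2+ > Mn^3+ > Mn^4+

These are all Mn ions. Removing more electrons (higher positive charge) pulls the remaining electrons in closer, so Mn^4+ is smallest and Mn^2+ is largest.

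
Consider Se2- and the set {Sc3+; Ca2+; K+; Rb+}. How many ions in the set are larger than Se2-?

Tabulating Z and e⁻: Sc3+: 18 e⁻, Z=21, Ca2+: 18 e⁻, Z=20, K+: 18 e⁻, Z=19, Rb+: 36 e⁻, Z=37, Se2-: 36 e⁻, Z=34. Sc3+ < Ca2+ (both 18 e⁻, Z=21>20); Ca2+ < K+ (both 18 e⁻, Z=20>19); K+ < Rb+ (same group, 1 shell fewer); Rb+ < Se2- (isoelectronic, higher Z=37 is smaller).
Overall: Sc3+ < Ca2+ < K+ < Rb+ < Se2-. Se2- has 4 below it and 0 above. So 0 are larger.

0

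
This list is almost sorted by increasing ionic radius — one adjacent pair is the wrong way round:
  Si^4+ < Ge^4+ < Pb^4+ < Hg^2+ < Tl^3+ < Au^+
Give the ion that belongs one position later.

Scanning neighbour by neighbour, only Hg^2+/Tl^3+ violates a trend: Tl^3+ and Hg^2+ share 78 electrons; the higher nuclear charge on Tl (Z=81) contracts it more, so Tl^3+ < Hg^2+. That makes Hg^2+ the one sitting a position early relative to where it belongs.

Hg^2+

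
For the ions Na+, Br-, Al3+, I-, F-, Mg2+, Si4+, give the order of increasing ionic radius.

Si4+ < Al3+ < Mg2+ < Na+ < F- < Br- < I-

First list Z and electron count for each: Si4+ has 10 e⁻ (Z=14), Al3+ has 10 e⁻ (Z=13), Mg2+ has 10 e⁻ (Z=12), Na+ has 10 e⁻ (Z=11), F- has 10 e⁻ (Z=9), Br- has 36 e⁻ (Z=35), I- has 54 e⁻ (Z=53). Si4+ < Al3+ (isoelectronic, higher Z=14 is smaller); Al3+ < Mg2+ (isoelectronic, higher Z=13 is smaller); Mg2+ < Na+ (both 10 e⁻, Z=12>11); Na+ < F- (both 10 e⁻, Z=11>9); F- < Br- (same group, period 2 vs 4); Br- < I- (same group, period 4 vs 5).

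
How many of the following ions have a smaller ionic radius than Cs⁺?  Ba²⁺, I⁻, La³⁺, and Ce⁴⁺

All of these have 54 electrons (isoelectronic). With the same electron cloud, the ion with the most protons pulls it in tightest. Nuclear charges: Ce⁴⁺ (Z=58), La³⁺ (Z=57), Ba²⁺ (Z=56), Cs⁺ (Z=55), I⁻ (Z=53). Highest Z is smallest.
Ordering all of them (including Cs⁺) by radius gives Ce⁴⁺ < La³⁺ < Ba²⁺ < Cs⁺ < I⁻. That's 3.

3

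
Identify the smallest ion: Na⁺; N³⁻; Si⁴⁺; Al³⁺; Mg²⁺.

Si⁴⁺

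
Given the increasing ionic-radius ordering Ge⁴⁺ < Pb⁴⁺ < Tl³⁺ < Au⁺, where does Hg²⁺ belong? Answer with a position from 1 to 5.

4

Work out protons and electrons: Ge⁴⁺: 28 e⁻, Z=32, Pb⁴⁺: 78 e⁻, Z=82, Tl³⁺: 78 e⁻, Z=81, Hg²⁺: 78 e⁻, Z=80, Au⁺: 78 e⁻, Z=79. Ge⁴⁺ < Pb⁴⁺ (same group, 2 shells fewer); Pb⁴⁺ < Tl³⁺ (isoelectronic, higher Z=82 is smaller); Tl³⁺ < Hg²⁺ (both 78 e⁻, Z=81>80); Hg²⁺ < Au⁺ (isoelectronic, higher Z=80 is smaller).
Putting Hg²⁺ in gives Ge⁴⁺ < Pb⁴⁺ < Tl³⁺ < Hg²⁺ < Au⁺; it lands at slot 4.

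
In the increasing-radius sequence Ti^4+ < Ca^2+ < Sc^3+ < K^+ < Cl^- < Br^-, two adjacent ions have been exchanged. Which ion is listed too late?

Sc^3+

Compare adjacent ions: Sc^3+ and Ca^2+ share 18 electrons; the higher nuclear charge on Sc (Z=21) contracts it more, so Sc^3+ < Ca^2+ — yet in this increasing list Ca^2+ sits before Sc^3+. Nothing else is reversed, so Sc^3+ should move one place to the left.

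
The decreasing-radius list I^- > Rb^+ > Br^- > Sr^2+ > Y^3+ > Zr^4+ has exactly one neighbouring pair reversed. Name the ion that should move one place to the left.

The pair Rb^+, Br^- is the wrong way round — Rb^+ and Br^- share 36 electrons; the higher nuclear charge on Rb (Z=37) contracts it more, so Rb^+ < Br^-. All other adjacent pairs agree with periodic trends, so Br^- is the misplaced ion.

Br^-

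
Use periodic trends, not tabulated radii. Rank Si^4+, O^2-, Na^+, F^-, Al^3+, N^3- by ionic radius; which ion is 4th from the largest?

Na^+

All of these have 10 electrons (isoelectronic). With the same electron cloud, the ion with the most protons pulls it in tightest. Nuclear charges: Si^4+ (Z=14), Al^3+ (Z=13), Na^+ (Z=11), F^- (Z=9), O^2- (Z=8), N^3- (Z=7). Highest Z is smallest.
Full ascending order: Si^4+ < Al^3+ < Na^+ < F^- < O^2- < N^3-. Counting from the largest, position 4 is Na^+.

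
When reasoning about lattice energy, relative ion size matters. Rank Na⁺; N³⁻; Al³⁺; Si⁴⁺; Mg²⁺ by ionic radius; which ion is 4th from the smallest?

Na⁺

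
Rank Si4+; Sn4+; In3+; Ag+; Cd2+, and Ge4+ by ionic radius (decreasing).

Ag+ > Cd2+ > In3+ > Sn4+ > Ge4+ > Si4+

Tabulating Z and e⁻: Si4+ (Z=14, 10 e⁻), Ge4+ (Z=32, 28 e⁻), Sn4+ (Z=50, 46 e⁻), In3+ (Z=49, 46 e⁻), Cd2+ (Z=48, 46 e⁻), Ag+ (Z=47, 46 e⁻). Si4+ < Ge4+ (same group, 1 shell fewer); Ge4+ < Sn4+ (same group, 1 shell fewer); Sn4+ < In3+ (isoelectronic, higher Z=50 is smaller); In3+ < Cd2+ (isoelectronic, higher Z=49 is smaller); Cd2+ < Ag+ (isoelectronic, higher Z=48 is smaller).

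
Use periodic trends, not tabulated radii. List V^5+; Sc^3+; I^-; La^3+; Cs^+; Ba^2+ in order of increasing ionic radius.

Electron counts and nuclear charges: V^5+: 18 e⁻, Z=23, Sc^3+: 18 e⁻, Z=21, La^3+: 54 e⁻, Z=57, Ba^2+: 54 e⁻, Z=56, Cs^+: 54 e⁻, Z=55, I^-: 54 e⁻, Z=53. V^5+ < Sc^3+ (isoelectronic, higher Z=23 is smaller); Sc^3+ < La^3+ (same group, 2 shells fewer); La^3+ < Ba^2+ (isoelectronic, higher Z=57 is smaller); Ba^2+ < Cs^+ (isoelectronic, higher Z=56 is smaller); Cs^+ < I^- (both 54 e⁻, Z=55>53).

V^5+ < Sc^3+ < La^3+ < Ba^2+ < Cs^+ < I^-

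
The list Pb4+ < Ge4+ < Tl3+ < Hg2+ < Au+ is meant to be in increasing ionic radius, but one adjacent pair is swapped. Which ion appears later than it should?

Compare adjacent ions: Ge4+ and Pb4+ are in one column with the same charge; the lighter period-4 ion has 2 fewer shells and is smaller — yet in this increasing list Pb4+ sits before Ge4+. Nothing else is reversed, so Ge4+ should move one place to the left.

Ge4+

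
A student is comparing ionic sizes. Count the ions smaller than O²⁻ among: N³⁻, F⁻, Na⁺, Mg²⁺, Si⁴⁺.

These species are isoelectronic with 10 electrons. The only difference is the number of protons: Si⁴⁺ (Z=14), Mg²⁺ (Z=12), Na⁺ (Z=11), F⁻ (Z=9), O²⁻ (Z=8), N³⁻ (Z=7). The strongest nuclear pull (Si⁴⁺) gives the smallest ion.
Ordering all of them (including O²⁻) by radius gives Si⁴⁺ < Mg²⁺ < Na⁺ < F⁻ < O²⁻ < N³⁻. Count: 4.

4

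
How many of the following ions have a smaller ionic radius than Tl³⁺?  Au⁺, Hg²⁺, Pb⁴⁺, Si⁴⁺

2

Si⁴⁺: 10 e⁻, Z=14, Pb⁴⁺: 78 e⁻, Z=82, Tl³⁺: 78 e⁻, Z=81, Hg²⁺: 78 e⁻, Z=80, Au⁺: 78 e⁻, Z=79. Si⁴⁺ < Pb⁴⁺ (same group, 3 shells fewer); Pb⁴⁺ < Tl³⁺ (both 78 e⁻, Z=82>81); Tl³⁺ < Hg²⁺ (both 78 e⁻, Z=81>80); Hg²⁺ < Au⁺ (isoelectronic, higher Z=80 is smaller).
Ordering all of them (including Tl³⁺) by radius gives Si⁴⁺ < Pb⁴⁺ < Tl³⁺ < Hg²⁺ < Au⁺. So 2 are smaller.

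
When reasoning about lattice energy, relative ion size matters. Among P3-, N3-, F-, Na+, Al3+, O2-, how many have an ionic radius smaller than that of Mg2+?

1

Electron counts and nuclear charges: Al3+ (Z=13, 10 e⁻), Mg2+ (Z=12, 10 e⁻), Na+ (Z=11, 10 e⁻), F- (Z=9, 10 e⁻), O2- (Z=8, 10 e⁻), N3- (Z=7, 10 e⁻), P3- (Z=15, 18 e⁻). Al3+ < Mg2+ (isoelectronic, higher Z=13 is smaller); Mg2+ < Na+ (both 10 e⁻, Z=12>11); Na+ < F- (both 10 e⁻, Z=11>9); F- < O2- (both 10 e⁻, Z=9>8); O2- < N3- (isoelectronic, higher Z=8 is smaller); N3- < P3- (same group, 1 shell fewer).
Relative to Mg2+, the ions that are smaller are Al3+. That's 1.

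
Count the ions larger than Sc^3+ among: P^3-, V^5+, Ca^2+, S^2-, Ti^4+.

3

These species are isoelectronic with 18 electrons. The only difference is the number of protons: V^5+ (Z=23), Ti^4+ (Z=22), Sc^3+ (Z=21), Ca^2+ (Z=20), S^2- (Z=16), P^3- (Z=15). The strongest nuclear pull (V^5+) gives the smallest ion.
Overall: V^5+ < Ti^4+ < Sc^3+ < Ca^2+ < S^2- < P^3-. Sc^3+ has 2 below it and 3 above. Count: 3.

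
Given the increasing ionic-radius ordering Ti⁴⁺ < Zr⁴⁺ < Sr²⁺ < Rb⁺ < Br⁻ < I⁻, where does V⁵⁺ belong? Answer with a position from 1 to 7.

Electron counts and nuclear charges: V⁵⁺ has 18 e⁻ (Z=23), Ti⁴⁺ has 18 e⁻ (Z=22), Zr⁴⁺ has 36 e⁻ (Z=40), Sr²⁺ has 36 e⁻ (Z=38), Rb⁺ has 36 e⁻ (Z=37), Br⁻ has 36 e⁻ (Z=35), I⁻ has 54 e⁻ (Z=53). V⁵⁺ < Ti⁴⁺ (both 18 e⁻, Z=23>22); Ti⁴⁺ < Zr⁴⁺ (same group, 1 shell fewer); Zr⁴⁺ < Sr²⁺ (isoelectronic, higher Z=40 is smaller); Sr²⁺ < Rb⁺ (both 36 e⁻, Z=38>37); Rb⁺ < Br⁻ (both 36 e⁻, Z=37>35); Br⁻ < I⁻ (same group, 1 shell fewer).
Putting V⁵⁺ in gives V⁵⁺ < Ti⁴⁺ < Zr⁴⁺ < Sr²⁺ < Rb⁺ < Br⁻ < I⁻; it lands at slot 1.

1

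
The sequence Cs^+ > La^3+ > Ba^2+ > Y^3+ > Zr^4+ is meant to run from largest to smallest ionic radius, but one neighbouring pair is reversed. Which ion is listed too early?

La^3+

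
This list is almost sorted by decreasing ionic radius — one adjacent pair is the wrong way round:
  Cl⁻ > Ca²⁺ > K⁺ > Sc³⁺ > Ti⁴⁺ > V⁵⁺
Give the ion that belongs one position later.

Ca²⁺

Check each adjacent pair. Ca²⁺ and K⁺ are reversed: both have 18 electrons but Z(Ca)=20 > Z(K)=19, so Ca²⁺ should be the smaller of the two. No other neighbouring pair contradicts the periodic trends, so Ca²⁺ is the ion listed too early.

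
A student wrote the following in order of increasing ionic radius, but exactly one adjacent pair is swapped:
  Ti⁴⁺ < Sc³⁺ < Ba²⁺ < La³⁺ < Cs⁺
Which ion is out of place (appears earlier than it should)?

Ba²⁺

Check each adjacent pair. Ba²⁺ and La³⁺ are reversed: they are isoelectronic (54 e⁻) and La has more protons than Ba (57 vs 56), making La³⁺ smaller. No other neighbouring pair contradicts the periodic trends, so Ba²⁺ is the ion listed too early.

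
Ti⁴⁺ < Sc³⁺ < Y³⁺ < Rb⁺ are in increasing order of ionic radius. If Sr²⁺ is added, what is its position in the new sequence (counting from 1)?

4

Electron counts and nuclear charges: Ti⁴⁺ (Z=22, 18 e⁻), Sc³⁺ (Z=21, 18 e⁻), Y³⁺ (Z=39, 36 e⁻), Sr²⁺ (Z=38, 36 e⁻), Rb⁺ (Z=37, 36 e⁻). Ti⁴⁺ < Sc³⁺ (isoelectronic, higher Z=22 is smaller); Sc³⁺ < Y³⁺ (same group, 1 shell fewer); Y³⁺ < Sr²⁺ (both 36 e⁻, Z=39>38); Sr²⁺ < Rb⁺ (isoelectronic, higher Z=38 is smaller).
Putting Sr²⁺ in gives Ti⁴⁺ < Sc³⁺ < Y³⁺ < Sr²⁺ < Rb⁺; it lands at slot 4.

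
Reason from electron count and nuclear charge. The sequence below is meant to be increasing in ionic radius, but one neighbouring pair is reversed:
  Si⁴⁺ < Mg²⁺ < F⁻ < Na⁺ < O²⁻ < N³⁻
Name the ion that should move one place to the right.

F⁻

Scanning neighbour by neighbour, only F⁻/Na⁺ violates a trend: they are isoelectronic (10 e⁻) and Na has more protons than F (11 vs 9), making Na⁺ smaller. That makes F⁻ the one sitting a position early relative to where it belongs.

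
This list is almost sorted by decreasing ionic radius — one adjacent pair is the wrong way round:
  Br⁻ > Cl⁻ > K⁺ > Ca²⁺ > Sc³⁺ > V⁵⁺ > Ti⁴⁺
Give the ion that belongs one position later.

Compare adjacent ions: V⁵⁺ and Ti⁴⁺ share 18 electrons; the higher nuclear charge on V (Z=23) contracts it more, so V⁵⁺ < Ti⁴⁺ — yet in this decreasing list V⁵⁺ sits before Ti⁴⁺. Nothing else is reversed, so V⁵⁺ should move one place to the right.

V⁵⁺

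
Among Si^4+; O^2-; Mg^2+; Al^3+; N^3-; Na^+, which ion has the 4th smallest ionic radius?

Each ion has 10 electrons. The ranking follows nuclear charge in reverse — greater Z gives a smaller radius. Si^4+ (Z=14), Al^3+ (Z=13), Mg^2+ (Z=12), Na^+ (Z=11), O^2- (Z=8), N^3- (Z=7).
Full ascending order: Si^4+ < Al^3+ < Mg^2+ < Na^+ < O^2- < N^3-. Counting from the smallest, position 4 is Na^+.

Na^+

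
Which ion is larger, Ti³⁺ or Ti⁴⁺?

Ti³⁺

Same element, different charge: the more highly charged cation has fewer electrons and a greater effective nuclear charge per electron, making Ti⁴⁺ the smallest.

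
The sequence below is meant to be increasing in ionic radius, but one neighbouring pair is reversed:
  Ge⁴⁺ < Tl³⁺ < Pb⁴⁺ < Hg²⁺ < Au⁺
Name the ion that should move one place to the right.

Tl³⁺

Scanning neighbour by neighbour, only Tl³⁺/Pb⁴⁺ violates a trend: Pb⁴⁺ and Tl³⁺ share 78 electrons; the higher nuclear charge on Pb (Z=82) contracts it more, so Pb⁴⁺ < Tl³⁺. That makes Tl³⁺ the one sitting a position early relative to where it belongs.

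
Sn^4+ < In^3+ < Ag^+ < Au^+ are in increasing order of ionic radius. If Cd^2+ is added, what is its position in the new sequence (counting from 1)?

3

Tabulating Z and e⁻: Sn^4+ (Z=50, 46 e⁻), In^3+ (Z=49, 46 e⁻), Cd^2+ (Z=48, 46 e⁻), Ag^+ (Z=47, 46 e⁻), Au^+ (Z=79, 78 e⁻). Sn^4+ < In^3+ (isoelectronic, higher Z=50 is smaller); In^3+ < Cd^2+ (both 46 e⁻, Z=49>48); Cd^2+ < Ag^+ (isoelectronic, higher Z=48 is smaller); Ag^+ < Au^+ (same group, 1 shell fewer).
The complete sequence is Sn^4+ < In^3+ < Cd^2+ < Ag^+ < Au^+. Cd^2+ sits at position 3.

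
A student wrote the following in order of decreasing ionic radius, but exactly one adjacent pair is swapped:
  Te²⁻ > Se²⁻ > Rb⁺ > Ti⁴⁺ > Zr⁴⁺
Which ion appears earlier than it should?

Ti⁴⁺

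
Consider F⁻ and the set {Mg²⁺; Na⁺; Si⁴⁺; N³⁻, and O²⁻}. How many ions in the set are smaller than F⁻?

3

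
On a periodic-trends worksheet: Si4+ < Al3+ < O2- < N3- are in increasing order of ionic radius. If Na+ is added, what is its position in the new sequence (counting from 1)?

3

Each ion has 10 electrons. The ranking follows nuclear charge in reverse — greater Z gives a smaller radius. Si4+ (Z=14), Al3+ (Z=13), Na+ (Z=11), O2- (Z=8), N3- (Z=7).
Merged order: Si4+ < Al3+ < Na+ < O2- < N3- — Na+ is number 3.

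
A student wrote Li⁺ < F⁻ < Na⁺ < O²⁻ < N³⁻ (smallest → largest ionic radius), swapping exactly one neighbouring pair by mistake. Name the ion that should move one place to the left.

Na⁺

Check each adjacent pair. F⁻ and Na⁺ are reversed: Na⁺ and F⁻ share 10 electrons; the higher nuclear charge on Na (Z=11) contracts it more, so Na⁺ < F⁻. No other neighbouring pair contradicts the periodic trends, so Na⁺ is the ion listed too late.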